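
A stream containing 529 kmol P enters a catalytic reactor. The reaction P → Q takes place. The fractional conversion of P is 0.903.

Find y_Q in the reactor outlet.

0.903

P reacted = 0.903 × 529 = 477.7 kmol; ν_P = −1, so ξ = 477.7/1 = 477.7 kmol.
Outlet amounts (n = n₀ + ν ξ):
  P: 529 − 1(477.7) = 51.31
  Q: 0 + 1(477.7) = 477.7
Total out = 529 kmol; y_Q = 477.7 / 529 = 0.903.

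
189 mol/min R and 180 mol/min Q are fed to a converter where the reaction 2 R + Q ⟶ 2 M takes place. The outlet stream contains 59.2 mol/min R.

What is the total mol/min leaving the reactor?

304 mol/min

For R: n = n₀ − 2ξ → 59.2 = 189 − 2ξ, giving ξ = 64.9 mol/min.
Outlet amounts (n = n₀ + ν ξ):
  R: 189 − 2(64.9) = 59.2
  Q: 180 − 1(64.9) = 115.1
  M: 0 + 2(64.9) = 129.8
Total out = 59.2 + 115.1 + 129.8 = 304.1 mol/min.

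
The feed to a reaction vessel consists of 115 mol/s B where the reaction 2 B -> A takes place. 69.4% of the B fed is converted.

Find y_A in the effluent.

0.531

B reacted = 0.694 × 115 = 79.81 mol/s; ν_B = −2, so ξ = 79.81/2 = 39.9 mol/s.
Outlet amounts (n = n₀ + ν ξ):
  B: 115 − 2(39.9) = 35.19
  A: 0 + 1(39.9) = 39.9
Total out = 75.09 mol/s; y_A = 39.9 / 75.09 = 0.5314.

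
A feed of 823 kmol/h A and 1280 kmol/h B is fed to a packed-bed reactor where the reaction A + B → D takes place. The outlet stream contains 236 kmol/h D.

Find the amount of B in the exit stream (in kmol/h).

1040 kmol/h

For D: n = n₀ + 1ξ → 236 = 0 + 1ξ, giving ξ = 236 kmol/h.
Outlet amounts (n = n₀ + ν ξ):
  A: 823 − 1(236) = 587
  B: 1280 − 1(236) = 1044
  D: 0 + 1(236) = 236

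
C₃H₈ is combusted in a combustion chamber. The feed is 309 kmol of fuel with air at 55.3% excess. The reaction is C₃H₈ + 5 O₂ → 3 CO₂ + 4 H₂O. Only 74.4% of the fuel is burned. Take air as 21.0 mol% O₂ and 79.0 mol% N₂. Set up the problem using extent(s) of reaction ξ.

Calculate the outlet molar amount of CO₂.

Stoichiometric O₂ = 5 × 309 = 1545 kmol; O₂ fed = 1545 × 1.553 = 2399 kmol.
N₂ fed = 2399 × 79/21 = 9026 kmol.
Fuel reacted = 0.744 × 309 → ξ = 229.9 kmol.
Outlet (n = n₀ + ν ξ):
  C₃H₈: 309 − 1(229.9) = 79.1
  O₂: 2399 − 5(229.9) = 1250
  N₂: 9026 (inert)
  CO₂: 0 + 3(229.9) = 689.7
  H₂O: 0 + 4(229.9) = 919.6

690 kmol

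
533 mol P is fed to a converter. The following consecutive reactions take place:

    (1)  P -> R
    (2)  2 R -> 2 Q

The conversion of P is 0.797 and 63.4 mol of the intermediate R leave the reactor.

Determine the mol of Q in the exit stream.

361 mol

Conversion of P: P consumed = 1ξ₁ = 0.797 × 533 → ξ₁ = 424.8 mol.
R balance: n_R = 0 + 1ξ₁ − 2ξ₂ = 63.4 → ξ₂ = (1·424.8 − 63.4)/2 = 180.7 mol.
Outlet amounts (n = n₀ + Σ ν·ξ):
  P: 533 − 1(424.8) = 108.2
  R: 0 + 1(424.8) − 2(180.7) = 63.4
  Q: 0 + 2(180.7) = 361.4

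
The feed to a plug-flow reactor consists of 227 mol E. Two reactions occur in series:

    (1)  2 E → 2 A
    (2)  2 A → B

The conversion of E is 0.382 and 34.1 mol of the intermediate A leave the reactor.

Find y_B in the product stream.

Conversion of E: E consumed = 2ξ₁ = 0.382 × 227 → ξ₁ = 43.36 mol.
A balance: n_A = 0 + 2ξ₁ − 2ξ₂ = 34.1 → ξ₂ = (2·43.36 − 34.1)/2 = 26.31 mol.
Outlet amounts (n = n₀ + Σ ν·ξ):
  E: 227 − 2(43.36) = 140.3
  A: 0 + 2(43.36) − 2(26.31) = 34.1
  B: 0 + 1(26.31) = 26.31
Total out = 200.7 mol; y_B = 26.31 / 200.7 = 0.1311.

0.131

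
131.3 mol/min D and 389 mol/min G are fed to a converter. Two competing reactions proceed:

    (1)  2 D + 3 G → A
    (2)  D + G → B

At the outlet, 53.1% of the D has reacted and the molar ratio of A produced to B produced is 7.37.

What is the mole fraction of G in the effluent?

Conversion of D: D consumed = 0.531 × 131.3 = 69.72 mol/min = 2ξ₁ + 1ξ₂.
Selectivity: 1ξ₁ / (1ξ₂) = 7.37 → ξ₁ = 7.37 ξ₂.
Substitute: (2·7.37 + 1) ξ₂ = 69.72 → ξ₂ = 4.429 mol/min, ξ₁ = 32.65 mol/min.
Outlet amounts (n = n₀ + Σ ν·ξ):
  D: 131.3 − 2(32.65) − 1(4.429) = 61.58
  G: 389 − 3(32.65) − 1(4.429) = 286.6
  A: 0 + 1(32.65) = 32.65
  B: 0 + 1(4.429) = 4.429
Total out = 385.3 mol/min; y_G = 286.6 / 385.3 = 0.7439.

0.744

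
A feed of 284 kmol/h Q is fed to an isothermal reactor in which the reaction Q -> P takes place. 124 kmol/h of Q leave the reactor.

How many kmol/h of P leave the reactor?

For Q: n = n₀ − 1ξ → 124 = 284 − 1ξ, giving ξ = 160 kmol/h.
Outlet amounts (n = n₀ + ν ξ):
  Q: 284 − 1(160) = 124
  P: 0 + 1(160) = 160

160 kmol/h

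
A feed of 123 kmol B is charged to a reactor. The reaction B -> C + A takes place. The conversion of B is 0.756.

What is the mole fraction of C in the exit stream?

0.431

B reacted = 0.756 × 123 = 92.99 kmol; ν_B = −1, so ξ = 92.99/1 = 92.99 kmol.
Outlet amounts (n = n₀ + ν ξ):
  B: 123 − 1(92.99) = 30.01
  C: 0 + 1(92.99) = 92.99
  A: 0 + 1(92.99) = 92.99
Total out = 216 kmol; y_C = 92.99 / 216 = 0.4305.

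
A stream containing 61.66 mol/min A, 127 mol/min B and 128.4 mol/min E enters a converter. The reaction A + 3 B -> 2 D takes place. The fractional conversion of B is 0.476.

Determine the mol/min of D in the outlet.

B reacted = 0.476 × 127 = 60.45 mol/min; ν_B = −3, so ξ = 60.45/3 = 20.15 mol/min.
Outlet amounts (n = n₀ + ν ξ):
  A: 61.66 − 1(20.15) = 41.51
  B: 127 − 3(20.15) = 66.55
  D: 0 + 2(20.15) = 40.3
  E: 128.4 (inert)

40.3 mol/min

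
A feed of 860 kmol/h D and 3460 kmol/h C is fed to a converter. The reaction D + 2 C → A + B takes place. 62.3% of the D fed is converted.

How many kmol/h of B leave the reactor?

536 kmol/h

D reacted = 0.623 × 860 = 535.8 kmol/h; ν_D = −1, so ξ = 535.8/1 = 535.8 kmol/h.
Outlet amounts (n = n₀ + ν ξ):
  D: 860 − 1(535.8) = 324.2
  C: 3460 − 2(535.8) = 2388
  A: 0 + 1(535.8) = 535.8
  B: 0 + 1(535.8) = 535.8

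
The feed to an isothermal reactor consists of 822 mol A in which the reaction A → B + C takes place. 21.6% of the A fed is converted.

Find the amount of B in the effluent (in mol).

178 mol

A reacted = 0.216 × 822 = 177.6 mol; ν_A = −1, so ξ = 177.6/1 = 177.6 mol.
Outlet amounts (n = n₀ + ν ξ):
  A: 822 − 1(177.6) = 644.4
  B: 0 + 1(177.6) = 177.6
  C: 0 + 1(177.6) = 177.6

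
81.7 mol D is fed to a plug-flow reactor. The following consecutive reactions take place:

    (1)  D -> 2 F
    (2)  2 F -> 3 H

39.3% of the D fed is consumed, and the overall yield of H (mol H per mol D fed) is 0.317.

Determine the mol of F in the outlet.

Conversion of D: D consumed = 1ξ₁ = 0.393 × 81.7 → ξ₁ = 32.11 mol.
Yield of H: 3ξ₂ / 81.7 = 0.317 → ξ₂ = 8.633 mol.
Outlet amounts (n = n₀ + Σ ν·ξ):
  D: 81.7 − 1(32.11) = 49.59
  F: 0 + 2(32.11) − 2(8.633) = 46.95
  H: 0 + 3(8.633) = 25.9

47 mol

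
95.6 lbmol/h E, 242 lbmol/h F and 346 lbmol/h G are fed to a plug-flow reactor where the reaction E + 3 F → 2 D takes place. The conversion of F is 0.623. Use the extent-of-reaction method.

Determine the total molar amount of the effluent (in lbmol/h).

F reacted = 0.623 × 242 = 150.8 lbmol/h; ν_F = −3, so ξ = 150.8/3 = 50.26 lbmol/h.
Outlet amounts (n = n₀ + ν ξ):
  E: 95.6 − 1(50.26) = 45.34
  F: 242 − 3(50.26) = 91.23
  D: 0 + 2(50.26) = 100.5
  G: 346 (inert)
Total out = 45.34 + 91.23 + 100.5 + 346 = 583.1 lbmol/h.

583 lbmol/h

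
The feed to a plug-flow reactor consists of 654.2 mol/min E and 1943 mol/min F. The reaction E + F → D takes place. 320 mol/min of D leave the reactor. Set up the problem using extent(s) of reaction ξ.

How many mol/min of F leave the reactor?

For D: n = n₀ + 1ξ → 320 = 0 + 1ξ, giving ξ = 320 mol/min.
Outlet amounts (n = n₀ + ν ξ):
  E: 654.2 − 1(320) = 334.2
  F: 1943 − 1(320) = 1623
  D: 0 + 1(320) = 320

1620 mol/min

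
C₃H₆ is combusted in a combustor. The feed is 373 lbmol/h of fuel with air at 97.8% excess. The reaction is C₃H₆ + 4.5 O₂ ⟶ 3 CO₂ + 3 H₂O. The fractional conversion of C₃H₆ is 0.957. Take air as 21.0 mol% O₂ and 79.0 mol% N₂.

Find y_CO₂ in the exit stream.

Stoichiometric O₂ = 4.5 × 373 = 1678 lbmol/h; O₂ fed = 1678 × 1.978 = 3320 lbmol/h.
N₂ fed = 3320 × 79/21 = 12490 lbmol/h.
Fuel reacted = 0.957 × 373 → ξ = 357 lbmol/h.
Outlet (n = n₀ + ν ξ):
  C₃H₆: 373 − 1(357) = 16.04
  O₂: 3320 − 4.5(357) = 1714
  N₂: 12490 (inert)
  CO₂: 0 + 3(357) = 1071
  H₂O: 0 + 3(357) = 1071
Total out = 16360 lbmol/h; y_CO₂ = 1071 / 16360 = 0.06545.

0.0655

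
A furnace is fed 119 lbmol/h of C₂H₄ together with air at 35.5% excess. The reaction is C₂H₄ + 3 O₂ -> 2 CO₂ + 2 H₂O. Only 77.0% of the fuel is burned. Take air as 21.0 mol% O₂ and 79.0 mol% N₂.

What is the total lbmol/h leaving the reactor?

Stoichiometric O₂ = 3 × 119 = 357 lbmol/h; O₂ fed = 357 × 1.355 = 483.7 lbmol/h.
N₂ fed = 483.7 × 79/21 = 1820 lbmol/h.
Fuel reacted = 0.77 × 119 → ξ = 91.63 lbmol/h.
Outlet (n = n₀ + ν ξ):
  C₂H₄: 119 − 1(91.63) = 27.37
  O₂: 483.7 − 3(91.63) = 208.8
  N₂: 1820 (inert)
  CO₂: 0 + 2(91.63) = 183.3
  H₂O: 0 + 2(91.63) = 183.3
Total out = 27.37 + 208.8 + 1820 + 183.3 + 183.3 = 2422 lbmol/h.

2420 lbmol/h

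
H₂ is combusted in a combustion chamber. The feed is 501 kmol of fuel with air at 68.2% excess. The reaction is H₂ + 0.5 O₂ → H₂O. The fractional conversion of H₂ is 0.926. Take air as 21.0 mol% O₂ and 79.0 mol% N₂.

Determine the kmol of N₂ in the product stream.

Stoichiometric O₂ = 0.5 × 501 = 250.5 kmol; O₂ fed = 250.5 × 1.682 = 421.3 kmol.
N₂ fed = 421.3 × 79/21 = 1585 kmol.
Fuel reacted = 0.926 × 501 → ξ = 463.9 kmol.
Outlet (n = n₀ + ν ξ):
  H₂: 501 − 1(463.9) = 37.07
  O₂: 421.3 − 0.5(463.9) = 189.4
  N₂: 1585 (inert)
  H₂O: 0 + 1(463.9) = 463.9

1590 kmol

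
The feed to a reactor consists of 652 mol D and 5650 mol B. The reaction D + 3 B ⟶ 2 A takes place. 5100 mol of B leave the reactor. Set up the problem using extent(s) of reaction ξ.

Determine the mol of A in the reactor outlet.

367 mol

For B: n = n₀ − 3ξ → 5100 = 5650 − 3ξ, giving ξ = 183.3 mol.
Outlet amounts (n = n₀ + ν ξ):
  D: 652 − 1(183.3) = 468.7
  B: 5650 − 3(183.3) = 5100
  A: 0 + 2(183.3) = 366.7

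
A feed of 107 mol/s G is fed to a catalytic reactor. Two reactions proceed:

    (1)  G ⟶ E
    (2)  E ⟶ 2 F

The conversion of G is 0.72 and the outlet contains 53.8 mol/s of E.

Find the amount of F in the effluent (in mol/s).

Conversion of G: G consumed = 1ξ₁ = 0.72 × 107 → ξ₁ = 77.04 mol/s.
E balance: n_E = 0 + 1ξ₁ − 1ξ₂ = 53.8 → ξ₂ = (1·77.04 − 53.8)/1 = 23.24 mol/s.
Outlet amounts (n = n₀ + Σ ν·ξ):
  G: 107 − 1(77.04) = 29.96
  E: 0 + 1(77.04) − 1(23.24) = 53.8
  F: 0 + 2(23.24) = 46.48

46.5 mol/s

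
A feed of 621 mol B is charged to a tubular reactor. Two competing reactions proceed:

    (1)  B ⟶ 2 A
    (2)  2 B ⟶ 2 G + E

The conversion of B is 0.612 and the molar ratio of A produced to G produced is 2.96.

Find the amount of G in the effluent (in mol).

Conversion of B: B consumed = 0.612 × 621 = 380.1 mol = 1ξ₁ + 2ξ₂.
Selectivity: 2ξ₁ / (2ξ₂) = 2.96 → ξ₁ = 2.96 ξ₂.
Substitute: (1·2.96 + 2) ξ₂ = 380.1 → ξ₂ = 76.62 mol, ξ₁ = 226.8 mol.
Outlet amounts (n = n₀ + Σ ν·ξ):
  B: 621 − 1(226.8) − 2(76.62) = 240.9
  A: 0 + 2(226.8) = 453.6
  G: 0 + 2(76.62) = 153.2
  E: 0 + 1(76.62) = 76.62

153 mol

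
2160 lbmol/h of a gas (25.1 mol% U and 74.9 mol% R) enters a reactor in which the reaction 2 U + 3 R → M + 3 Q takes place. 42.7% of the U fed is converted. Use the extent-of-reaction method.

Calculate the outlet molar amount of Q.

U reacted = 0.427 × 542.2 = 231.5 lbmol/h; ν_U = −2, so ξ = 231.5/2 = 115.8 lbmol/h.
Outlet amounts (n = n₀ + ν ξ):
  U: 542.2 − 2(115.8) = 310.7
  R: 1618 − 3(115.8) = 1271
  M: 0 + 1(115.8) = 115.8
  Q: 0 + 3(115.8) = 347.3

347 lbmol/h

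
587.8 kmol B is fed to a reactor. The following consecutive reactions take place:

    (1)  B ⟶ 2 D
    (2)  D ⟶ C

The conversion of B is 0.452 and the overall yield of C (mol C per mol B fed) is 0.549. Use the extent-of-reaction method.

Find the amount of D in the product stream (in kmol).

Conversion of B: B consumed = 1ξ₁ = 0.452 × 587.8 → ξ₁ = 265.7 kmol.
Yield of C: 1ξ₂ / 587.8 = 0.549 → ξ₂ = 322.7 kmol.
Outlet amounts (n = n₀ + Σ ν·ξ):
  B: 587.8 − 1(265.7) = 322.1
  D: 0 + 2(265.7) − 1(322.7) = 208.7
  C: 0 + 1(322.7) = 322.7

209 kmol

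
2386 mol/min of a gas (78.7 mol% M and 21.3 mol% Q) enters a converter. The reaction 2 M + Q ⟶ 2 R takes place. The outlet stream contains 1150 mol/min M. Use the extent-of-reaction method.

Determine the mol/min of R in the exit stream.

For M: n = n₀ − 2ξ → 1150 = 1878 − 2ξ, giving ξ = 363.9 mol/min.
Outlet amounts (n = n₀ + ν ξ):
  M: 1878 − 2(363.9) = 1150
  Q: 508.2 − 1(363.9) = 144.3
  R: 0 + 2(363.9) = 727.8

728 mol/min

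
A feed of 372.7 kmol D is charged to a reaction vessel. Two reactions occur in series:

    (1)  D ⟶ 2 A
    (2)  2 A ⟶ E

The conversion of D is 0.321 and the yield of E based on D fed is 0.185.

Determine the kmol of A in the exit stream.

101 kmol

Conversion of D: D consumed = 1ξ₁ = 0.321 × 372.7 → ξ₁ = 119.6 kmol.
Yield of E: 1ξ₂ / 372.7 = 0.185 → ξ₂ = 68.95 kmol.
Outlet amounts (n = n₀ + Σ ν·ξ):
  D: 372.7 − 1(119.6) = 253.1
  A: 0 + 2(119.6) − 2(68.95) = 101.4
  E: 0 + 1(68.95) = 68.95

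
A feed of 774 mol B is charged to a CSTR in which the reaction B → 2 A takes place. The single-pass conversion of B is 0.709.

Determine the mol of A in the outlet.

1100 mol

B reacted = 0.709 × 774 = 548.8 mol; ν_B = −1, so ξ = 548.8/1 = 548.8 mol.
Outlet amounts (n = n₀ + ν ξ):
  B: 774 − 1(548.8) = 225.2
  A: 0 + 2(548.8) = 1098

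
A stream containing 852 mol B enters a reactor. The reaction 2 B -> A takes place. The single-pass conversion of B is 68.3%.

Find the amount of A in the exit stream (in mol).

291 mol

B reacted = 0.683 × 852 = 581.9 mol; ν_B = −2, so ξ = 581.9/2 = 291 mol.
Outlet amounts (n = n₀ + ν ξ):
  B: 852 − 2(291) = 270.1
  A: 0 + 1(291) = 291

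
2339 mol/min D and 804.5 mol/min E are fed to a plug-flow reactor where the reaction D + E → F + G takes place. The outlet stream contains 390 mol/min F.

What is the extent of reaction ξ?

For F: n = n₀ + 1ξ → 390 = 0 + 1ξ, giving ξ = 390 mol/min.
Outlet amounts (n = n₀ + ν ξ):
  D: 2339 − 1(390) = 1949
  E: 804.5 − 1(390) = 414.5
  F: 0 + 1(390) = 390
  G: 0 + 1(390) = 390

ξ = 390 mol/min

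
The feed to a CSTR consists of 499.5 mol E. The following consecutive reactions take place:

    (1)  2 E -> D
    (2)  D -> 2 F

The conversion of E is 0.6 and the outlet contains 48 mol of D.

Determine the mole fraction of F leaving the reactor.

0.451

Conversion of E: E consumed = 2ξ₁ = 0.6 × 499.5 → ξ₁ = 149.8 mol.
D balance: n_D = 0 + 1ξ₁ − 1ξ₂ = 48 → ξ₂ = (1·149.8 − 48)/1 = 101.8 mol.
Outlet amounts (n = n₀ + Σ ν·ξ):
  E: 499.5 − 2(149.8) = 199.8
  D: 0 + 1(149.8) − 1(101.8) = 48
  F: 0 + 2(101.8) = 203.7
Total out = 451.5 mol; y_F = 203.7 / 451.5 = 0.4512.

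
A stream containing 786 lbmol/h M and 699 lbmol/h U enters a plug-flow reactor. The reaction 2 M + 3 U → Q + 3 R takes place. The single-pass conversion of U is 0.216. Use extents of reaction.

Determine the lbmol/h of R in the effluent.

U reacted = 0.216 × 699 = 151 lbmol/h; ν_U = −3, so ξ = 151/3 = 50.33 lbmol/h.
Outlet amounts (n = n₀ + ν ξ):
  M: 786 − 2(50.33) = 685.3
  U: 699 − 3(50.33) = 548
  Q: 0 + 1(50.33) = 50.33
  R: 0 + 3(50.33) = 151

151 lbmol/h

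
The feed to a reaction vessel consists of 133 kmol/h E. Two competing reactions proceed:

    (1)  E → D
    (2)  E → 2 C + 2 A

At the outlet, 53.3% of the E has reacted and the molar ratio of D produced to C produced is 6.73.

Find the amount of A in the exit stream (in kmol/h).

Conversion of E: E consumed = 0.533 × 133 = 70.89 kmol/h = 1ξ₁ + 1ξ₂.
Selectivity: 1ξ₁ / (2ξ₂) = 6.73 → ξ₁ = 13.46 ξ₂.
Substitute: (1·13.46 + 1) ξ₂ = 70.89 → ξ₂ = 4.902 kmol/h, ξ₁ = 65.99 kmol/h.
Outlet amounts (n = n₀ + Σ ν·ξ):
  E: 133 − 1(65.99) − 1(4.902) = 62.11
  D: 0 + 1(65.99) = 65.99
  C: 0 + 2(4.902) = 9.805
  A: 0 + 2(4.902) = 9.805

9.8 kmol/h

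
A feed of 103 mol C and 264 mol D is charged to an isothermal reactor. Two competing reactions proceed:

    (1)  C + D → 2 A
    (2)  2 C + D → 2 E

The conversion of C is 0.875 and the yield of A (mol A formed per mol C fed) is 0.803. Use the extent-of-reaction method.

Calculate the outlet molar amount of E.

Yield of A: 2ξ₁ / 103 = 0.803 → ξ₁ = 41.35 mol.
Conversion of C: 1ξ₁ + 2ξ₂ = 0.875 × 103 = 90.12 → ξ₂ = 24.39 mol.
Outlet amounts (n = n₀ + Σ ν·ξ):
  C: 103 − 1(41.35) − 2(24.39) = 12.88
  D: 264 − 1(41.35) − 1(24.39) = 198.3
  A: 0 + 2(41.35) = 82.71
  E: 0 + 2(24.39) = 48.77

48.8 mol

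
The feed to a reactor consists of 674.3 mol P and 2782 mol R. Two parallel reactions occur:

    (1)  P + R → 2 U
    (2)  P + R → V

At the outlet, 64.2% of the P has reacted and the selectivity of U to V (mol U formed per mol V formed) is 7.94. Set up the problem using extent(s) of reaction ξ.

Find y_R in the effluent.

0.697

Conversion of P: P consumed = 0.642 × 674.3 = 432.9 mol = 1ξ₁ + 1ξ₂.
Selectivity: 2ξ₁ / (1ξ₂) = 7.94 → ξ₁ = 3.97 ξ₂.
Substitute: (1·3.97 + 1) ξ₂ = 432.9 → ξ₂ = 87.1 mol, ξ₁ = 345.8 mol.
Outlet amounts (n = n₀ + Σ ν·ξ):
  P: 674.3 − 1(345.8) − 1(87.1) = 241.4
  R: 2782 − 1(345.8) − 1(87.1) = 2349
  U: 0 + 2(345.8) = 691.6
  V: 0 + 1(87.1) = 87.1
Total out = 3369 mol; y_R = 2349 / 3369 = 0.6972.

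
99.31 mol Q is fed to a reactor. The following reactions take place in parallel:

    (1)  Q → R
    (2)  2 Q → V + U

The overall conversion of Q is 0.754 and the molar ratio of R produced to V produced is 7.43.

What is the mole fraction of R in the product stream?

Conversion of Q: Q consumed = 0.754 × 99.31 = 74.88 mol = 1ξ₁ + 2ξ₂.
Selectivity: 1ξ₁ / (1ξ₂) = 7.43 → ξ₁ = 7.43 ξ₂.
Substitute: (1·7.43 + 2) ξ₂ = 74.88 → ξ₂ = 7.941 mol, ξ₁ = 59 mol.
Outlet amounts (n = n₀ + Σ ν·ξ):
  Q: 99.31 − 1(59) − 2(7.941) = 24.43
  R: 0 + 1(59) = 59
  V: 0 + 1(7.941) = 7.941
  U: 0 + 1(7.941) = 7.941
Total out = 99.31 mol; y_R = 59 / 99.31 = 0.5941.

0.594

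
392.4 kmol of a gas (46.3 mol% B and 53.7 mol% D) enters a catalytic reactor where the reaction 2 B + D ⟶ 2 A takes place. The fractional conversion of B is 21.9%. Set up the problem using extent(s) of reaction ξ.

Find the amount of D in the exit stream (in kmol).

191 kmol

B reacted = 0.219 × 181.7 = 39.79 kmol; ν_B = −2, so ξ = 39.79/2 = 19.89 kmol.
Outlet amounts (n = n₀ + ν ξ):
  B: 181.7 − 2(19.89) = 141.9
  D: 210.7 − 1(19.89) = 190.8
  A: 0 + 2(19.89) = 39.79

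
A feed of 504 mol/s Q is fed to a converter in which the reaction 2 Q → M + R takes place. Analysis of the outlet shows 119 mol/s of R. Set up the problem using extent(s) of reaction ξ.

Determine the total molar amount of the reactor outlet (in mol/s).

For R: n = n₀ + 1ξ → 119 = 0 + 1ξ, giving ξ = 119 mol/s.
Outlet amounts (n = n₀ + ν ξ):
  Q: 504 − 2(119) = 266
  M: 0 + 1(119) = 119
  R: 0 + 1(119) = 119
Total out = 266 + 119 + 119 = 504 mol/s.

504 mol/s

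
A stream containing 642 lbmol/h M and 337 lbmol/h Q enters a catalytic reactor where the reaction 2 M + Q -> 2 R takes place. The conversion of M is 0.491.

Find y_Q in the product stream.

0.218

M reacted = 0.491 × 642 = 315.2 lbmol/h; ν_M = −2, so ξ = 315.2/2 = 157.6 lbmol/h.
Outlet amounts (n = n₀ + ν ξ):
  M: 642 − 2(157.6) = 326.8
  Q: 337 − 1(157.6) = 179.4
  R: 0 + 2(157.6) = 315.2
Total out = 821.4 lbmol/h; y_Q = 179.4 / 821.4 = 0.2184.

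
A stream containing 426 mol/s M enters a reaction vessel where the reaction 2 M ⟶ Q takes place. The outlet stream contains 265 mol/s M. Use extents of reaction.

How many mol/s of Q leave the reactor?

For M: n = n₀ − 2ξ → 265 = 426 − 2ξ, giving ξ = 80.5 mol/s.
Outlet amounts (n = n₀ + ν ξ):
  M: 426 − 2(80.5) = 265
  Q: 0 + 1(80.5) = 80.5

80.5 mol/s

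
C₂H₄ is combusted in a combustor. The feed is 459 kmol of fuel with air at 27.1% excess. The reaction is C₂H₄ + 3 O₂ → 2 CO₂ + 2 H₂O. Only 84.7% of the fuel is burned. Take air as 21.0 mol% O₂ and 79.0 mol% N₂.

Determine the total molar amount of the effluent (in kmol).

Stoichiometric O₂ = 3 × 459 = 1377 kmol; O₂ fed = 1377 × 1.271 = 1750 kmol.
N₂ fed = 1750 × 79/21 = 6584 kmol.
Fuel reacted = 0.847 × 459 → ξ = 388.8 kmol.
Outlet (n = n₀ + ν ξ):
  C₂H₄: 459 − 1(388.8) = 70.23
  O₂: 1750 − 3(388.8) = 583.8
  N₂: 6584 (inert)
  CO₂: 0 + 2(388.8) = 777.5
  H₂O: 0 + 2(388.8) = 777.5
Total out = 70.23 + 583.8 + 6584 + 777.5 + 777.5 = 8793 kmol.

8790 kmol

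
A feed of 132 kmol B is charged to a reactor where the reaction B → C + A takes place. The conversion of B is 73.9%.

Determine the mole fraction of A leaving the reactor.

B reacted = 0.739 × 132 = 97.55 kmol; ν_B = −1, so ξ = 97.55/1 = 97.55 kmol.
Outlet amounts (n = n₀ + ν ξ):
  B: 132 − 1(97.55) = 34.45
  C: 0 + 1(97.55) = 97.55
  A: 0 + 1(97.55) = 97.55
Total out = 229.5 kmol; y_A = 97.55 / 229.5 = 0.425.

0.425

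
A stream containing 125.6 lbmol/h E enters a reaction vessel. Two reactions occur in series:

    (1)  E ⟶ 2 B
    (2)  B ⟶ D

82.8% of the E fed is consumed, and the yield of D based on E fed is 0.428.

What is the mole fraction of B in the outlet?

Conversion of E: E consumed = 1ξ₁ = 0.828 × 125.6 → ξ₁ = 104 lbmol/h.
Yield of D: 1ξ₂ / 125.6 = 0.428 → ξ₂ = 53.76 lbmol/h.
Outlet amounts (n = n₀ + Σ ν·ξ):
  E: 125.6 − 1(104) = 21.6
  B: 0 + 2(104) − 1(53.76) = 154.2
  D: 0 + 1(53.76) = 53.76
Total out = 229.6 lbmol/h; y_B = 154.2 / 229.6 = 0.6718.

0.672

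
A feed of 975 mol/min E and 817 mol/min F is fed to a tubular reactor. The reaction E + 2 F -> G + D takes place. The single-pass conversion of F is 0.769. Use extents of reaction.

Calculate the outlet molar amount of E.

661 mol/min

F reacted = 0.769 × 817 = 628.3 mol/min; ν_F = −2, so ξ = 628.3/2 = 314.1 mol/min.
Outlet amounts (n = n₀ + ν ξ):
  E: 975 − 1(314.1) = 660.9
  F: 817 − 2(314.1) = 188.7
  G: 0 + 1(314.1) = 314.1
  D: 0 + 1(314.1) = 314.1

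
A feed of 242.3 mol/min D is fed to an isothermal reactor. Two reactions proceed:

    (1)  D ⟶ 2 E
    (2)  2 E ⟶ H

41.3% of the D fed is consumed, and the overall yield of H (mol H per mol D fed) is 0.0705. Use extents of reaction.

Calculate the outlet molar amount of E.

Conversion of D: D consumed = 1ξ₁ = 0.413 × 242.3 → ξ₁ = 100.1 mol/min.
Yield of H: 1ξ₂ / 242.3 = 0.0705 → ξ₂ = 17.08 mol/min.
Outlet amounts (n = n₀ + Σ ν·ξ):
  D: 242.3 − 1(100.1) = 142.2
  E: 0 + 2(100.1) − 2(17.08) = 166
  H: 0 + 1(17.08) = 17.08

166 mol/min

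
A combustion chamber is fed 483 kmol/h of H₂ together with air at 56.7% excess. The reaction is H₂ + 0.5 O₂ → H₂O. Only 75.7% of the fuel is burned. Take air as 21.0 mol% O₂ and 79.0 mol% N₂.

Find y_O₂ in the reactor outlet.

Stoichiometric O₂ = 0.5 × 483 = 241.5 kmol/h; O₂ fed = 241.5 × 1.567 = 378.4 kmol/h.
N₂ fed = 378.4 × 79/21 = 1424 kmol/h.
Fuel reacted = 0.757 × 483 → ξ = 365.6 kmol/h.
Outlet (n = n₀ + ν ξ):
  H₂: 483 − 1(365.6) = 117.4
  O₂: 378.4 − 0.5(365.6) = 195.6
  N₂: 1424 (inert)
  H₂O: 0 + 1(365.6) = 365.6
Total out = 2102 kmol/h; y_O₂ = 195.6 / 2102 = 0.09305.

0.0931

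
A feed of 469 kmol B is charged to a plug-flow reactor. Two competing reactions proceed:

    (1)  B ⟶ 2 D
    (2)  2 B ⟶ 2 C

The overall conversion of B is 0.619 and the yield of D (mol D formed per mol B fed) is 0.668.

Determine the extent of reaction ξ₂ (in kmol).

Yield of D: 2ξ₁ / 469 = 0.668 → ξ₁ = 156.6 kmol.
Conversion of B: 1ξ₁ + 2ξ₂ = 0.619 × 469 = 290.3 → ξ₂ = 66.83 kmol.
Outlet amounts (n = n₀ + Σ ν·ξ):
  B: 469 − 1(156.6) − 2(66.83) = 178.7
  D: 0 + 2(156.6) = 313.3
  C: 0 + 2(66.83) = 133.7

ξ₂ = 66.8 kmol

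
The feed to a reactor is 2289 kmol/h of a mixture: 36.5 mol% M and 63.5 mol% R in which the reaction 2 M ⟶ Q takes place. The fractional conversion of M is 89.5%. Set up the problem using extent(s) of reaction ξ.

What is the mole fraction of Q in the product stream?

M reacted = 0.895 × 835.5 = 747.8 kmol/h; ν_M = −2, so ξ = 747.8/2 = 373.9 kmol/h.
Outlet amounts (n = n₀ + ν ξ):
  M: 835.5 − 2(373.9) = 87.73
  Q: 0 + 1(373.9) = 373.9
  R: 1454 (inert)
Total out = 1915 kmol/h; y_Q = 373.9 / 1915 = 0.1952.

0.195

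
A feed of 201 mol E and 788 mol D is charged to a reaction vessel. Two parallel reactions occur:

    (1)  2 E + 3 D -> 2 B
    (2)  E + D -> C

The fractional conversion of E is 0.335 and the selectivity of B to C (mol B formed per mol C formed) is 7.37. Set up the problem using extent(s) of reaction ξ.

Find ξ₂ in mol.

ξ₂ = 8.04 mol

Conversion of E: E consumed = 0.335 × 201 = 67.34 mol = 2ξ₁ + 1ξ₂.
Selectivity: 2ξ₁ / (1ξ₂) = 7.37 → ξ₁ = 3.685 ξ₂.
Substitute: (2·3.685 + 1) ξ₂ = 67.34 → ξ₂ = 8.045 mol, ξ₁ = 29.65 mol.
Outlet amounts (n = n₀ + Σ ν·ξ):
  E: 201 − 2(29.65) − 1(8.045) = 133.7
  D: 788 − 3(29.65) − 1(8.045) = 691
  B: 0 + 2(29.65) = 59.29
  C: 0 + 1(8.045) = 8.045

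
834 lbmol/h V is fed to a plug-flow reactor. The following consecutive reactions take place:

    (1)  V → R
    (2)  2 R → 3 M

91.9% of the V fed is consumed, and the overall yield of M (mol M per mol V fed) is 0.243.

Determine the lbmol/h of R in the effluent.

Conversion of V: V consumed = 1ξ₁ = 0.919 × 834 → ξ₁ = 766.4 lbmol/h.
Yield of M: 3ξ₂ / 834 = 0.243 → ξ₂ = 67.55 lbmol/h.
Outlet amounts (n = n₀ + Σ ν·ξ):
  V: 834 − 1(766.4) = 67.55
  R: 0 + 1(766.4) − 2(67.55) = 631.3
  M: 0 + 3(67.55) = 202.7

631 lbmol/h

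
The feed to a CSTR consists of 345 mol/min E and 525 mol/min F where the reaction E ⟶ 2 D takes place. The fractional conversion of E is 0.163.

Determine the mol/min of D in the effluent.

112 mol/min

E reacted = 0.163 × 345 = 56.23 mol/min; ν_E = −1, so ξ = 56.23/1 = 56.23 mol/min.
Outlet amounts (n = n₀ + ν ξ):
  E: 345 − 1(56.23) = 288.8
  D: 0 + 2(56.23) = 112.5
  F: 525 (inert)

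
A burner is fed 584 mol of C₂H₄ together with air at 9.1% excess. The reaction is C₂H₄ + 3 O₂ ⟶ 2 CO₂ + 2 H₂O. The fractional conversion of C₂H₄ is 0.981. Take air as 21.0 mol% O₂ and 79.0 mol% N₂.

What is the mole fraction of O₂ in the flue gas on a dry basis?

Stoichiometric O₂ = 3 × 584 = 1752 mol; O₂ fed = 1752 × 1.091 = 1911 mol.
N₂ fed = 1911 × 79/21 = 7191 mol.
Fuel reacted = 0.981 × 584 → ξ = 572.9 mol.
Outlet (n = n₀ + ν ξ):
  C₂H₄: 584 − 1(572.9) = 11.1
  O₂: 1911 − 3(572.9) = 192.7
  N₂: 7191 (inert)
  CO₂: 0 + 2(572.9) = 1146
  H₂O: 0 + 2(572.9) = 1146
Dry total = 8540 mol; y_O₂ (dry) = 192.7 / 8540 = 0.02257.

0.0226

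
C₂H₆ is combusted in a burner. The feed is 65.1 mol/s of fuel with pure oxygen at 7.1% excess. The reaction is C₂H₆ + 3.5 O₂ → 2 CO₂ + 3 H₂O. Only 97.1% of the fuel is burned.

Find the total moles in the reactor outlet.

Stoichiometric O₂ = 3.5 × 65.1 = 227.8 mol/s; O₂ fed = 227.8 × 1.071 = 244 mol/s.
Fuel reacted = 0.971 × 65.1 → ξ = 63.21 mol/s.
Outlet (n = n₀ + ν ξ):
  C₂H₆: 65.1 − 1(63.21) = 1.888
  O₂: 244 − 3.5(63.21) = 22.78
  CO₂: 0 + 2(63.21) = 126.4
  H₂O: 0 + 3(63.21) = 189.6
Total out = 1.888 + 22.78 + 126.4 + 189.6 = 340.7 mol/s.

341 mol/s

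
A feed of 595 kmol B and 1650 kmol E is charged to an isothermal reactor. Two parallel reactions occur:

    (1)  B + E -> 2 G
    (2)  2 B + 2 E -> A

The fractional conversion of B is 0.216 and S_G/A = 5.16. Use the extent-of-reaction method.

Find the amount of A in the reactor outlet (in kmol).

Conversion of B: B consumed = 0.216 × 595 = 128.5 kmol = 1ξ₁ + 2ξ₂.
Selectivity: 2ξ₁ / (1ξ₂) = 5.16 → ξ₁ = 2.58 ξ₂.
Substitute: (1·2.58 + 2) ξ₂ = 128.5 → ξ₂ = 28.06 kmol, ξ₁ = 72.4 kmol.
Outlet amounts (n = n₀ + Σ ν·ξ):
  B: 595 − 1(72.4) − 2(28.06) = 466.5
  E: 1650 − 1(72.4) − 2(28.06) = 1521
  G: 0 + 2(72.4) = 144.8
  A: 0 + 1(28.06) = 28.06

28.1 kmol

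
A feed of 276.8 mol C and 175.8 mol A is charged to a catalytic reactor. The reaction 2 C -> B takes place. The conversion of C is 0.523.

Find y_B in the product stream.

0.19

C reacted = 0.523 × 276.8 = 144.8 mol; ν_C = −2, so ξ = 144.8/2 = 72.38 mol.
Outlet amounts (n = n₀ + ν ξ):
  C: 276.8 − 2(72.38) = 132
  B: 0 + 1(72.38) = 72.38
  A: 175.8 (inert)
Total out = 380.2 mol; y_B = 72.38 / 380.2 = 0.1904.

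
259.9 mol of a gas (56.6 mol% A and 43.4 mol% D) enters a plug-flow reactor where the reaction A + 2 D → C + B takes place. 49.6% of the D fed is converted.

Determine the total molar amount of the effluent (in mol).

232 mol

D reacted = 0.496 × 112.8 = 55.95 mol; ν_D = −2, so ξ = 55.95/2 = 27.97 mol.
Outlet amounts (n = n₀ + ν ξ):
  A: 147.1 − 1(27.97) = 119.1
  D: 112.8 − 2(27.97) = 56.85
  C: 0 + 1(27.97) = 27.97
  B: 0 + 1(27.97) = 27.97
Total out = 119.1 + 56.85 + 27.97 + 27.97 = 231.9 mol.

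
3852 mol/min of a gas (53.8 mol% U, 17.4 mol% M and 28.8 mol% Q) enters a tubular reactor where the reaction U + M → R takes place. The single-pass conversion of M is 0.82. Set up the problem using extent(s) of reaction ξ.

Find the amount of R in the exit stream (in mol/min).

550 mol/min

M reacted = 0.82 × 670.2 = 549.6 mol/min; ν_M = −1, so ξ = 549.6/1 = 549.6 mol/min.
Outlet amounts (n = n₀ + ν ξ):
  U: 2072 − 1(549.6) = 1523
  M: 670.2 − 1(549.6) = 120.6
  R: 0 + 1(549.6) = 549.6
  Q: 1109 (inert)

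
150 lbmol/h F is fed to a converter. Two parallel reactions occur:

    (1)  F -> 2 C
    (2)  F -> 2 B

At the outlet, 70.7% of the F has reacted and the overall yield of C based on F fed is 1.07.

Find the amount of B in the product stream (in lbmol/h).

Yield of C: 2ξ₁ / 150 = 1.07 → ξ₁ = 80.25 lbmol/h.
Conversion of F: 1ξ₁ + 1ξ₂ = 0.707 × 150 = 106 → ξ₂ = 25.8 lbmol/h.
Outlet amounts (n = n₀ + Σ ν·ξ):
  F: 150 − 1(80.25) − 1(25.8) = 43.95
  C: 0 + 2(80.25) = 160.5
  B: 0 + 2(25.8) = 51.6

51.6 lbmol/h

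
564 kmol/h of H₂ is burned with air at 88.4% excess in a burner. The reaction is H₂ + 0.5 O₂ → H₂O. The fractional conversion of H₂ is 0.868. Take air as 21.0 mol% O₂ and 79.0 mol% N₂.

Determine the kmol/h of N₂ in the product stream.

2000 kmol/h

Stoichiometric O₂ = 0.5 × 564 = 282 kmol/h; O₂ fed = 282 × 1.884 = 531.3 kmol/h.
N₂ fed = 531.3 × 79/21 = 1999 kmol/h.
Fuel reacted = 0.868 × 564 → ξ = 489.6 kmol/h.
Outlet (n = n₀ + ν ξ):
  H₂: 564 − 1(489.6) = 74.45
  O₂: 531.3 − 0.5(489.6) = 286.5
  N₂: 1999 (inert)
  H₂O: 0 + 1(489.6) = 489.6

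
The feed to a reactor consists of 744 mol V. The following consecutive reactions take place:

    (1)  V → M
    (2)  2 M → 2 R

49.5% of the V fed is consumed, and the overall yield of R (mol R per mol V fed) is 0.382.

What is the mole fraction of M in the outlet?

Conversion of V: V consumed = 1ξ₁ = 0.495 × 744 → ξ₁ = 368.3 mol.
Yield of R: 2ξ₂ / 744 = 0.382 → ξ₂ = 142.1 mol.
Outlet amounts (n = n₀ + Σ ν·ξ):
  V: 744 − 1(368.3) = 375.7
  M: 0 + 1(368.3) − 2(142.1) = 84.07
  R: 0 + 2(142.1) = 284.2
Total out = 744 mol; y_M = 84.07 / 744 = 0.113.

0.113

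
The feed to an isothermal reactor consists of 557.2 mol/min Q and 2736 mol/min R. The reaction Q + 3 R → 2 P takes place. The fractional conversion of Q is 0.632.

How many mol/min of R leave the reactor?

1680 mol/min

Q reacted = 0.632 × 557.2 = 352.2 mol/min; ν_Q = −1, so ξ = 352.2/1 = 352.2 mol/min.
Outlet amounts (n = n₀ + ν ξ):
  Q: 557.2 − 1(352.2) = 205
  R: 2736 − 3(352.2) = 1680
  P: 0 + 2(352.2) = 704.3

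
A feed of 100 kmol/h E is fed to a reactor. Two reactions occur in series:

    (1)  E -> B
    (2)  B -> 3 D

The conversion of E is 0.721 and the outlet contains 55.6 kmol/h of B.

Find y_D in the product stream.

0.372

Conversion of E: E consumed = 1ξ₁ = 0.721 × 100 → ξ₁ = 72.1 kmol/h.
B balance: n_B = 0 + 1ξ₁ − 1ξ₂ = 55.6 → ξ₂ = (1·72.1 − 55.6)/1 = 16.5 kmol/h.
Outlet amounts (n = n₀ + Σ ν·ξ):
  E: 100 − 1(72.1) = 27.9
  B: 0 + 1(72.1) − 1(16.5) = 55.6
  D: 0 + 3(16.5) = 49.5
Total out = 133 kmol/h; y_D = 49.5 / 133 = 0.3722.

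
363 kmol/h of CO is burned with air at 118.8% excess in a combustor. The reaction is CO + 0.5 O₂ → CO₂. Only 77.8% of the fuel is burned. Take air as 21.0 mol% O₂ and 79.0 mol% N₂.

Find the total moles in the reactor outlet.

Stoichiometric O₂ = 0.5 × 363 = 181.5 kmol/h; O₂ fed = 181.5 × 2.188 = 397.1 kmol/h.
N₂ fed = 397.1 × 79/21 = 1494 kmol/h.
Fuel reacted = 0.778 × 363 → ξ = 282.4 kmol/h.
Outlet (n = n₀ + ν ξ):
  CO: 363 − 1(282.4) = 80.59
  O₂: 397.1 − 0.5(282.4) = 255.9
  N₂: 1494 (inert)
  CO₂: 0 + 1(282.4) = 282.4
Total out = 80.59 + 255.9 + 1494 + 282.4 = 2113 kmol/h.

2110 kmol/h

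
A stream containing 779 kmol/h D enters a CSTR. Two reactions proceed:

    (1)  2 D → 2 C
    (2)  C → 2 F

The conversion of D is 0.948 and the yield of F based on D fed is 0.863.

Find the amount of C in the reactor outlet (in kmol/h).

Conversion of D: D consumed = 2ξ₁ = 0.948 × 779 → ξ₁ = 369.2 kmol/h.
Yield of F: 2ξ₂ / 779 = 0.863 → ξ₂ = 336.1 kmol/h.
Outlet amounts (n = n₀ + Σ ν·ξ):
  D: 779 − 2(369.2) = 40.51
  C: 0 + 2(369.2) − 1(336.1) = 402.4
  F: 0 + 2(336.1) = 672.3

402 kmol/h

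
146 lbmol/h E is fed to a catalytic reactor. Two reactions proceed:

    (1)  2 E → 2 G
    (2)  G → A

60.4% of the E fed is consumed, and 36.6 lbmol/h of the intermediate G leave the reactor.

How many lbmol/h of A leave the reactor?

51.6 lbmol/h

Conversion of E: E consumed = 2ξ₁ = 0.604 × 146 → ξ₁ = 44.09 lbmol/h.
G balance: n_G = 0 + 2ξ₁ − 1ξ₂ = 36.6 → ξ₂ = (2·44.09 − 36.6)/1 = 51.58 lbmol/h.
Outlet amounts (n = n₀ + Σ ν·ξ):
  E: 146 − 2(44.09) = 57.82
  G: 0 + 2(44.09) − 1(51.58) = 36.6
  A: 0 + 1(51.58) = 51.58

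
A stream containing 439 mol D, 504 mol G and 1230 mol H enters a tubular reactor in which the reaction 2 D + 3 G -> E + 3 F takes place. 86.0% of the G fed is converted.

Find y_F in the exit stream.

0.214

G reacted = 0.86 × 504 = 433.4 mol; ν_G = −3, so ξ = 433.4/3 = 144.5 mol.
Outlet amounts (n = n₀ + ν ξ):
  D: 439 − 2(144.5) = 150
  G: 504 − 3(144.5) = 70.56
  E: 0 + 1(144.5) = 144.5
  F: 0 + 3(144.5) = 433.4
  H: 1230 (inert)
Total out = 2029 mol; y_F = 433.4 / 2029 = 0.2137.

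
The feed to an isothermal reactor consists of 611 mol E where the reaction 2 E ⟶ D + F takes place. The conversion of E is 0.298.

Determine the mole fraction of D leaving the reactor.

0.149

E reacted = 0.298 × 611 = 182.1 mol; ν_E = −2, so ξ = 182.1/2 = 91.04 mol.
Outlet amounts (n = n₀ + ν ξ):
  E: 611 − 2(91.04) = 428.9
  D: 0 + 1(91.04) = 91.04
  F: 0 + 1(91.04) = 91.04
Total out = 611 mol; y_D = 91.04 / 611 = 0.149.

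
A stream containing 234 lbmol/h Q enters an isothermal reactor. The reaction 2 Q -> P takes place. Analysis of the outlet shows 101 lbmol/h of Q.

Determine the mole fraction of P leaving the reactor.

0.397

For Q: n = n₀ − 2ξ → 101 = 234 − 2ξ, giving ξ = 66.5 lbmol/h.
Outlet amounts (n = n₀ + ν ξ):
  Q: 234 − 2(66.5) = 101
  P: 0 + 1(66.5) = 66.5
Total out = 167.5 lbmol/h; y_P = 66.5 / 167.5 = 0.397.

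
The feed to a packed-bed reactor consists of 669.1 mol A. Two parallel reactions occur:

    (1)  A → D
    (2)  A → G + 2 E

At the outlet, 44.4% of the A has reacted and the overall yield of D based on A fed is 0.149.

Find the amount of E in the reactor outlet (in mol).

395 mol

Yield of D: 1ξ₁ / 669.1 = 0.149 → ξ₁ = 99.7 mol.
Conversion of A: 1ξ₁ + 1ξ₂ = 0.444 × 669.1 = 297.1 → ξ₂ = 197.4 mol.
Outlet amounts (n = n₀ + Σ ν·ξ):
  A: 669.1 − 1(99.7) − 1(197.4) = 372
  D: 0 + 1(99.7) = 99.7
  G: 0 + 1(197.4) = 197.4
  E: 0 + 2(197.4) = 394.8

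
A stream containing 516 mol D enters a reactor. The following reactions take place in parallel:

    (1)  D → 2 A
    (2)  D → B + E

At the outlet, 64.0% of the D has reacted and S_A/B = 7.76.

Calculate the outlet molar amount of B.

67.7 mol

Conversion of D: D consumed = 0.64 × 516 = 330.2 mol = 1ξ₁ + 1ξ₂.
Selectivity: 2ξ₁ / (1ξ₂) = 7.76 → ξ₁ = 3.88 ξ₂.
Substitute: (1·3.88 + 1) ξ₂ = 330.2 → ξ₂ = 67.67 mol, ξ₁ = 262.6 mol.
Outlet amounts (n = n₀ + Σ ν·ξ):
  D: 516 − 1(262.6) − 1(67.67) = 185.8
  A: 0 + 2(262.6) = 525.1
  B: 0 + 1(67.67) = 67.67
  E: 0 + 1(67.67) = 67.67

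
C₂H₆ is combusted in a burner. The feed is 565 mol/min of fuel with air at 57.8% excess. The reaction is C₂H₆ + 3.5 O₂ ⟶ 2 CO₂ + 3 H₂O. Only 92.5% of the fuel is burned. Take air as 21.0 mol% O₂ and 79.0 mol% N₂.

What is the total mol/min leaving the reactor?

15700 mol/min

Stoichiometric O₂ = 3.5 × 565 = 1978 mol/min; O₂ fed = 1978 × 1.578 = 3120 mol/min.
N₂ fed = 3120 × 79/21 = 11740 mol/min.
Fuel reacted = 0.925 × 565 → ξ = 522.6 mol/min.
Outlet (n = n₀ + ν ξ):
  C₂H₆: 565 − 1(522.6) = 42.38
  O₂: 3120 − 3.5(522.6) = 1291
  N₂: 11740 (inert)
  CO₂: 0 + 2(522.6) = 1045
  H₂O: 0 + 3(522.6) = 1568
Total out = 42.38 + 1291 + 11740 + 1045 + 1568 = 15690 mol/min.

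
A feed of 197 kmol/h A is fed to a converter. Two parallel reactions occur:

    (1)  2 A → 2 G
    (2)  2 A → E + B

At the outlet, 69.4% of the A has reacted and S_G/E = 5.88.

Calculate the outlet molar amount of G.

102 kmol/h

Conversion of A: A consumed = 0.694 × 197 = 136.7 kmol/h = 2ξ₁ + 2ξ₂.
Selectivity: 2ξ₁ / (1ξ₂) = 5.88 → ξ₁ = 2.94 ξ₂.
Substitute: (2·2.94 + 2) ξ₂ = 136.7 → ξ₂ = 17.35 kmol/h, ξ₁ = 51.01 kmol/h.
Outlet amounts (n = n₀ + Σ ν·ξ):
  A: 197 − 2(51.01) − 2(17.35) = 60.28
  G: 0 + 2(51.01) = 102
  E: 0 + 1(17.35) = 17.35
  B: 0 + 1(17.35) = 17.35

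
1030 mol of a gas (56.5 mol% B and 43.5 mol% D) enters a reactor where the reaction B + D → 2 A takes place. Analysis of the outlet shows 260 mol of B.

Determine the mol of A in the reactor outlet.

644 mol

For B: n = n₀ − 1ξ → 260 = 582 − 1ξ, giving ξ = 322 mol.
Outlet amounts (n = n₀ + ν ξ):
  B: 582 − 1(322) = 260
  D: 448.1 − 1(322) = 126.1
  A: 0 + 2(322) = 643.9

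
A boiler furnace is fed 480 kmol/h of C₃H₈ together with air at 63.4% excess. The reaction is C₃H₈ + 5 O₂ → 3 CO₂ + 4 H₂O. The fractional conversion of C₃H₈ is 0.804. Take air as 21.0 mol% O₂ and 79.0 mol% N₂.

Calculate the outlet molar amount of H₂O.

Stoichiometric O₂ = 5 × 480 = 2400 kmol/h; O₂ fed = 2400 × 1.634 = 3922 kmol/h.
N₂ fed = 3922 × 79/21 = 14750 kmol/h.
Fuel reacted = 0.804 × 480 → ξ = 385.9 kmol/h.
Outlet (n = n₀ + ν ξ):
  C₃H₈: 480 − 1(385.9) = 94.08
  O₂: 3922 − 5(385.9) = 1992
  N₂: 14750 (inert)
  CO₂: 0 + 3(385.9) = 1158
  H₂O: 0 + 4(385.9) = 1544

1540 kmol/h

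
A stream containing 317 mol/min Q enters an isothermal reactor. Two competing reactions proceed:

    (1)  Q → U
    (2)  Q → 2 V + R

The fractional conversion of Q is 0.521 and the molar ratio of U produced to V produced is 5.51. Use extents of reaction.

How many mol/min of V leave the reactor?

27.5 mol/min

Conversion of Q: Q consumed = 0.521 × 317 = 165.2 mol/min = 1ξ₁ + 1ξ₂.
Selectivity: 1ξ₁ / (2ξ₂) = 5.51 → ξ₁ = 11.02 ξ₂.
Substitute: (1·11.02 + 1) ξ₂ = 165.2 → ξ₂ = 13.74 mol/min, ξ₁ = 151.4 mol/min.
Outlet amounts (n = n₀ + Σ ν·ξ):
  Q: 317 − 1(151.4) − 1(13.74) = 151.8
  U: 0 + 1(151.4) = 151.4
  V: 0 + 2(13.74) = 27.48
  R: 0 + 1(13.74) = 13.74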